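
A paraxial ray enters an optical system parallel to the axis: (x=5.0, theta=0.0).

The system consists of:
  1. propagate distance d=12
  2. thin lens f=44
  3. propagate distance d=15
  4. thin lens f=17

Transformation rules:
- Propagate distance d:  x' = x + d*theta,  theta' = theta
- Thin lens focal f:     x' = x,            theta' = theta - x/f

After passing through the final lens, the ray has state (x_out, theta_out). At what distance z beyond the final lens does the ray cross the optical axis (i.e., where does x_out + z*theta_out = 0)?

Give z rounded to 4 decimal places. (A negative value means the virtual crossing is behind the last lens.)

Initial: x=5.0000 theta=0.0000
After 1 (propagate distance d=12): x=5.0000 theta=0.0000
After 2 (thin lens f=44): x=5.0000 theta=-5/44 (≈-0.1136)
After 3 (propagate distance d=15): x=145/44 (≈3.2955) theta=-5/44 (≈-0.1136)
After 4 (thin lens f=17): x=145/44 (≈3.2955) theta=-115/374 (≈-0.3075)
z_focus = -x_out/theta_out = -(145/44)/(-115/374) = 493/46 ≈ 10.7174
Rounded to 4 decimal places: z = 10.7174

Answer: 10.7174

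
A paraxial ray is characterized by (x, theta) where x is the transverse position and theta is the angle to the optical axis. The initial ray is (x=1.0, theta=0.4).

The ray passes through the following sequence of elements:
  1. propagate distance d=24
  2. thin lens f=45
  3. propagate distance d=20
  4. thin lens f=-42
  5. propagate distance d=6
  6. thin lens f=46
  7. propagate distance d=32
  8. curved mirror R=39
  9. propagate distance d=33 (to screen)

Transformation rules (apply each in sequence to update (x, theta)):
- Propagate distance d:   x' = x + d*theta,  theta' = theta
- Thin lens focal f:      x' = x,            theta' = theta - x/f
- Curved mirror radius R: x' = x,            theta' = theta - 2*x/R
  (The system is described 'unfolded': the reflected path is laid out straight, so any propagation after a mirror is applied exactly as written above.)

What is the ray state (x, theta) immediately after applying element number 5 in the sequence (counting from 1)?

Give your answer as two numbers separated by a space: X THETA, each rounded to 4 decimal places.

Answer: 16.8597 0.4951

Derivation:
Initial: x=1.0000 theta=0.4000
After 1 (propagate distance d=24): x=10.6000 theta=0.4000
After 2 (thin lens f=45): x=10.6000 theta=37/225 (≈0.1644)
After 3 (propagate distance d=20): x=125/9 (≈13.8889) theta=37/225 (≈0.1644)
After 4 (thin lens f=-42): x=125/9 (≈13.8889) theta=4679/9450 (≈0.4951)
After 5 (propagate distance d=6): x=26554/1575 (≈16.8597) theta=4679/9450 (≈0.4951)
Rounded to 4 decimal places: x = 16.8597, theta = 0.4951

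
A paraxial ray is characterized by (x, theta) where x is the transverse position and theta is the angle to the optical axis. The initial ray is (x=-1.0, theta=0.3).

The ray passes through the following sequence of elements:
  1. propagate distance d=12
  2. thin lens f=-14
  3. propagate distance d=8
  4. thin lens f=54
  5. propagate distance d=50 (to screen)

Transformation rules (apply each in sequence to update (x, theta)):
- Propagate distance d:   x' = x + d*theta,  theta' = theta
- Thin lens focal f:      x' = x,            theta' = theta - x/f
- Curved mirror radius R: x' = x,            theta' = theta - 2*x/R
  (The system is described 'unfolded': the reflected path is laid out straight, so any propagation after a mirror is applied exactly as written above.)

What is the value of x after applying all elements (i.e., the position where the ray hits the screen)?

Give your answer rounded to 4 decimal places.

Initial: x=-1.0000 theta=0.3000
After 1 (propagate distance d=12): x=2.6000 theta=0.3000
After 2 (thin lens f=-14): x=2.6000 theta=17/35 (≈0.4857)
After 3 (propagate distance d=8): x=227/35 (≈6.4857) theta=17/35 (≈0.4857)
After 4 (thin lens f=54): x=227/35 (≈6.4857) theta=691/1890 (≈0.3656)
After 5 (propagate distance d=50 (to screen)): x=23404/945 (≈24.7661) theta=691/1890 (≈0.3656)
Rounded to 4 decimal places: x = 24.7661

Answer: 24.7661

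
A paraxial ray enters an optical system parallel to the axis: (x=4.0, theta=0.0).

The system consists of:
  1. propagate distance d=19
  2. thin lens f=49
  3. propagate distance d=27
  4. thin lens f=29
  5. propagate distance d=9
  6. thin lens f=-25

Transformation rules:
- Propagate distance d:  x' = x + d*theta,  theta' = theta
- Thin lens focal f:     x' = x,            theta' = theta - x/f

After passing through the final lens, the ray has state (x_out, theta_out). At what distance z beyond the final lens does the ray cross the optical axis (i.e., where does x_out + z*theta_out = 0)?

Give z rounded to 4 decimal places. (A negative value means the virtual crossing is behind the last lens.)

Initial: x=4.0000 theta=0.0000
After 1 (propagate distance d=19): x=4.0000 theta=0.0000
After 2 (thin lens f=49): x=4.0000 theta=-4/49 (≈-0.0816)
After 3 (propagate distance d=27): x=88/49 (≈1.7959) theta=-4/49 (≈-0.0816)
After 4 (thin lens f=29): x=88/49 (≈1.7959) theta=-204/1421 (≈-0.1436)
After 5 (propagate distance d=9): x=716/1421 (≈0.5039) theta=-204/1421 (≈-0.1436)
After 6 (thin lens f=-25): x=716/1421 (≈0.5039) theta=-4384/35525 (≈-0.1234)
z_focus = -x_out/theta_out = -(716/1421)/(-4384/35525) = 4475/1096 ≈ 4.0830
Rounded to 4 decimal places: z = 4.0830

Answer: 4.0830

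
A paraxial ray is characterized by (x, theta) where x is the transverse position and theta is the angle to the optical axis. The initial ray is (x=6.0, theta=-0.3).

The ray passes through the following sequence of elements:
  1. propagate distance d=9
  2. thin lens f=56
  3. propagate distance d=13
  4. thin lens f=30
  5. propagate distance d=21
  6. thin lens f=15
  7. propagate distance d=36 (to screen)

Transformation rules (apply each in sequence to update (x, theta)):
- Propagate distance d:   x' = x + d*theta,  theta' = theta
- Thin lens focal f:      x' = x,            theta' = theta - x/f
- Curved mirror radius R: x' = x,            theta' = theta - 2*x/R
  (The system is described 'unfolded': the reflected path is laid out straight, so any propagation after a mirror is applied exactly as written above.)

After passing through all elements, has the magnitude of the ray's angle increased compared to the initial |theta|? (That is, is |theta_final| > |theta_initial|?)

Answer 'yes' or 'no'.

Initial: x=6.0000 theta=-0.3000
After 1 (propagate distance d=9): x=3.3000 theta=-0.3000
After 2 (thin lens f=56): x=3.3000 theta=-201/560 (≈-0.3589)
After 3 (propagate distance d=13): x=-153/112 (≈-1.3661) theta=-201/560 (≈-0.3589)
After 4 (thin lens f=30): x=-153/112 (≈-1.3661) theta=-351/1120 (≈-0.3134)
After 5 (propagate distance d=21): x=-8901/1120 (≈-7.9473) theta=-351/1120 (≈-0.3134)
After 6 (thin lens f=15): x=-8901/1120 (≈-7.9473) theta=303/1400 (≈0.2164)
After 7 (propagate distance d=36 (to screen)): x=-873/5600 (≈-0.1559) theta=303/1400 (≈0.2164)
|theta_initial|=0.3000 |theta_final|=303/1400 (≈0.2164) -> not increased

Answer: no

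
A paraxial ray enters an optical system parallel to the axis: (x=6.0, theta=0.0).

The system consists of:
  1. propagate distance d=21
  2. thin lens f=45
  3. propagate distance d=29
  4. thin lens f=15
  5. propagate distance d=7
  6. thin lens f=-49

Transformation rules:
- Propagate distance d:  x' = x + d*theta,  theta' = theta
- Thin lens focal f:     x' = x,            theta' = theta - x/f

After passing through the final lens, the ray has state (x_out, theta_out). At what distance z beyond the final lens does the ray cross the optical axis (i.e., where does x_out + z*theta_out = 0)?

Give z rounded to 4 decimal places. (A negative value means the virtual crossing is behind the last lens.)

Answer: 0.7533

Derivation:
Initial: x=6.0000 theta=0.0000
After 1 (propagate distance d=21): x=6.0000 theta=0.0000
After 2 (thin lens f=45): x=6.0000 theta=-2/15 (≈-0.1333)
After 3 (propagate distance d=29): x=32/15 (≈2.1333) theta=-2/15 (≈-0.1333)
After 4 (thin lens f=15): x=32/15 (≈2.1333) theta=-62/225 (≈-0.2756)
After 5 (propagate distance d=7): x=46/225 (≈0.2044) theta=-62/225 (≈-0.2756)
After 6 (thin lens f=-49): x=46/225 (≈0.2044) theta=-2992/11025 (≈-0.2714)
z_focus = -x_out/theta_out = -(46/225)/(-2992/11025) = 1127/1496 ≈ 0.7533
Rounded to 4 decimal places: z = 0.7533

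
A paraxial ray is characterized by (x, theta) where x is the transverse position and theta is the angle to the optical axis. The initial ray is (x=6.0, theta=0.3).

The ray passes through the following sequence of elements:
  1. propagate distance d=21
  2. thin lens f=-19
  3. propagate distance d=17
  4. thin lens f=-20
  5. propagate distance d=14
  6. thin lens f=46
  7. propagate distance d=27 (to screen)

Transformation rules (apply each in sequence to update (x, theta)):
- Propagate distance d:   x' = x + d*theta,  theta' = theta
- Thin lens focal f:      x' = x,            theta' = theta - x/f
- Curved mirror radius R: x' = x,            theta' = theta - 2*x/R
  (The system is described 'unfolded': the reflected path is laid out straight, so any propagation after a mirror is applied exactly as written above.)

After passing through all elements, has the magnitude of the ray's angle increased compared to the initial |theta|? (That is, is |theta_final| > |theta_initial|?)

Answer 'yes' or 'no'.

Answer: yes

Derivation:
Initial: x=6.0000 theta=0.3000
After 1 (propagate distance d=21): x=12.3000 theta=0.3000
After 2 (thin lens f=-19): x=12.3000 theta=18/19 (≈0.9474)
After 3 (propagate distance d=17): x=5397/190 (≈28.4053) theta=18/19 (≈0.9474)
After 4 (thin lens f=-20): x=5397/190 (≈28.4053) theta=8997/3800 (≈2.3676)
After 5 (propagate distance d=14): x=116949/1900 (≈61.5521) theta=8997/3800 (≈2.3676)
After 6 (thin lens f=46): x=116949/1900 (≈61.5521) theta=44991/43700 (≈1.0295)
After 7 (propagate distance d=27 (to screen)): x=976146/10925 (≈89.3497) theta=44991/43700 (≈1.0295)
|theta_initial|=0.3000 |theta_final|=44991/43700 (≈1.0295) -> increased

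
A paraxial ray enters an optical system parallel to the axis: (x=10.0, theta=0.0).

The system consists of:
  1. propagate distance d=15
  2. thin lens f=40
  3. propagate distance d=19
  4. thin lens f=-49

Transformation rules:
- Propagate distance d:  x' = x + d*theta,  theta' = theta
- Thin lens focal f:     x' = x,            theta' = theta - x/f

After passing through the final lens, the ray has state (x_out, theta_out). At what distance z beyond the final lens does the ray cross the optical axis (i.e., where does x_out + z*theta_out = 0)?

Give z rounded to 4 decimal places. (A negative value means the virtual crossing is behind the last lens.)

Initial: x=10.0000 theta=0.0000
After 1 (propagate distance d=15): x=10.0000 theta=0.0000
After 2 (thin lens f=40): x=10.0000 theta=-0.2500
After 3 (propagate distance d=19): x=5.2500 theta=-0.2500
After 4 (thin lens f=-49): x=5.2500 theta=-1/7 (≈-0.1429)
z_focus = -x_out/theta_out = -(5.2500)/(-1/7) = 36.7500
Rounded to 4 decimal places: z = 36.7500

Answer: 36.7500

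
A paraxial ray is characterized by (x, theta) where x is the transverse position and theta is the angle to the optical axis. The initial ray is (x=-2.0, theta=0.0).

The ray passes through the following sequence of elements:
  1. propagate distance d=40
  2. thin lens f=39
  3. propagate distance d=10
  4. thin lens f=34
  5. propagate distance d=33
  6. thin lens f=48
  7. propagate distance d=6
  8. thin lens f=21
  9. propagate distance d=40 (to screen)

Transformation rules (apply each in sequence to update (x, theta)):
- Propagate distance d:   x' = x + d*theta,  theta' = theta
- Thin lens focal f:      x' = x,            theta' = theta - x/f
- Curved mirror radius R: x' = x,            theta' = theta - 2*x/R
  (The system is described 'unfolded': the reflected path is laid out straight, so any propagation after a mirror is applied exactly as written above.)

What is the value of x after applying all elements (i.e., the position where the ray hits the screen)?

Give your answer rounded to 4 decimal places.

Answer: 0.6061

Derivation:
Initial: x=-2.0000 theta=0.0000
After 1 (propagate distance d=40): x=-2.0000 theta=0.0000
After 2 (thin lens f=39): x=-2.0000 theta=2/39 (≈0.0513)
After 3 (propagate distance d=10): x=-58/39 (≈-1.4872) theta=2/39 (≈0.0513)
After 4 (thin lens f=34): x=-58/39 (≈-1.4872) theta=21/221 (≈0.0950)
After 5 (propagate distance d=33): x=1093/663 (≈1.6486) theta=21/221 (≈0.0950)
After 6 (thin lens f=48): x=1093/663 (≈1.6486) theta=1931/31824 (≈0.0607)
After 7 (propagate distance d=6): x=10675/5304 (≈2.0126) theta=1931/31824 (≈0.0607)
After 8 (thin lens f=21): x=10675/5304 (≈2.0126) theta=-373/10608 (≈-0.0352)
After 9 (propagate distance d=40 (to screen)): x=3215/5304 (≈0.6061) theta=-373/10608 (≈-0.0352)
Rounded to 4 decimal places: x = 0.6061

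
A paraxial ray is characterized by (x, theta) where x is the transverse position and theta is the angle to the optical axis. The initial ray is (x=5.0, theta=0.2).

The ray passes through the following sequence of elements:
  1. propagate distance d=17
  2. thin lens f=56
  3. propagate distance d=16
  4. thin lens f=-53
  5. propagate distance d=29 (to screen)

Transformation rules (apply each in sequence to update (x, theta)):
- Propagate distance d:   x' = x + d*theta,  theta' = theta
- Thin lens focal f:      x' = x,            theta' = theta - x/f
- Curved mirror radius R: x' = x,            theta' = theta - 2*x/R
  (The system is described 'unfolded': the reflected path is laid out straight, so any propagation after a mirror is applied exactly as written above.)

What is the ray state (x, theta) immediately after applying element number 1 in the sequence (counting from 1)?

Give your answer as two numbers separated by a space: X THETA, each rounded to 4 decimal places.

Answer: 8.4000 0.2000

Derivation:
Initial: x=5.0000 theta=0.2000
After 1 (propagate distance d=17): x=8.4000 theta=0.2000
Rounded to 4 decimal places: x = 8.4000, theta = 0.2000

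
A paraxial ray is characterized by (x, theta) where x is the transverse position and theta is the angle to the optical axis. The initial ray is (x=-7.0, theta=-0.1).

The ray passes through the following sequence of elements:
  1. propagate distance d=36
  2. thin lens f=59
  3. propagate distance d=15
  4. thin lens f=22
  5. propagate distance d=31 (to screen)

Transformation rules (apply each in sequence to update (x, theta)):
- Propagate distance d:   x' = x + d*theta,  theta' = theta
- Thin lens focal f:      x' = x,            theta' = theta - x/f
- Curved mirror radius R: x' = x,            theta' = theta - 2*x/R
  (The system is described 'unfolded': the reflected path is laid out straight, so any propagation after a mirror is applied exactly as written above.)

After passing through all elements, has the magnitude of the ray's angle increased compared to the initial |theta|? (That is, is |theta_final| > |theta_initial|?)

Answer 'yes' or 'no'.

Initial: x=-7.0000 theta=-0.1000
After 1 (propagate distance d=36): x=-10.6000 theta=-0.1000
After 2 (thin lens f=59): x=-10.6000 theta=47/590 (≈0.0797)
After 3 (propagate distance d=15): x=-5549/590 (≈-9.4051) theta=47/590 (≈0.0797)
After 4 (thin lens f=22): x=-5549/590 (≈-9.4051) theta=6583/12980 (≈0.5072)
After 5 (propagate distance d=31 (to screen)): x=16399/2596 (≈6.3170) theta=6583/12980 (≈0.5072)
|theta_initial|=0.1000 |theta_final|=6583/12980 (≈0.5072) -> increased

Answer: yes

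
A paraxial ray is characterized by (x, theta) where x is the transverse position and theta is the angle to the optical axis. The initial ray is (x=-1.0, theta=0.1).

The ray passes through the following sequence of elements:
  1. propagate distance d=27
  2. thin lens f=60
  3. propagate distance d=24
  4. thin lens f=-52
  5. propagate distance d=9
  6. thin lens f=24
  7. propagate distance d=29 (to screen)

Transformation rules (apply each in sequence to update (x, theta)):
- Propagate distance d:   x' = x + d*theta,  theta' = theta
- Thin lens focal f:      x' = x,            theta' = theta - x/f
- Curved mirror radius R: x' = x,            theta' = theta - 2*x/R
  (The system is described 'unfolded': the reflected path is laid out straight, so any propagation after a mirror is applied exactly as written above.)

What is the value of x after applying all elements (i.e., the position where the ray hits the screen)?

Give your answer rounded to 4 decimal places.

Initial: x=-1.0000 theta=0.1000
After 1 (propagate distance d=27): x=1.7000 theta=0.1000
After 2 (thin lens f=60): x=1.7000 theta=43/600 (≈0.0717)
After 3 (propagate distance d=24): x=3.4200 theta=43/600 (≈0.0717)
After 4 (thin lens f=-52): x=3.4200 theta=134/975 (≈0.1374)
After 5 (propagate distance d=9): x=3027/650 (≈4.6569) theta=134/975 (≈0.1374)
After 6 (thin lens f=24): x=3027/650 (≈4.6569) theta=-883/15600 (≈-0.0566)
After 7 (propagate distance d=29 (to screen)): x=47041/15600 (≈3.0154) theta=-883/15600 (≈-0.0566)
Rounded to 4 decimal places: x = 3.0154

Answer: 3.0154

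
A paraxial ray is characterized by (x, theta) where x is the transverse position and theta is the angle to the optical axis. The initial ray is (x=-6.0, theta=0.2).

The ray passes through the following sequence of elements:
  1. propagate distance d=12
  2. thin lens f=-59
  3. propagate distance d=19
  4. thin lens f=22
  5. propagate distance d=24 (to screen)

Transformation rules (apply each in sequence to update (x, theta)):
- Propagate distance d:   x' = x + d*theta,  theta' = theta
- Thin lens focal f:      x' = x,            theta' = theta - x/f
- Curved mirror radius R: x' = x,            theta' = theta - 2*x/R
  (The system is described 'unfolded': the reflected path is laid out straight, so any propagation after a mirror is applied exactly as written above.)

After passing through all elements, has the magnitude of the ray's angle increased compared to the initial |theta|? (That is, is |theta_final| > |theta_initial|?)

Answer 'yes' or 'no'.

Initial: x=-6.0000 theta=0.2000
After 1 (propagate distance d=12): x=-3.6000 theta=0.2000
After 2 (thin lens f=-59): x=-3.6000 theta=41/295 (≈0.1390)
After 3 (propagate distance d=19): x=-283/295 (≈-0.9593) theta=41/295 (≈0.1390)
After 4 (thin lens f=22): x=-283/295 (≈-0.9593) theta=237/1298 (≈0.1826)
After 5 (propagate distance d=24 (to screen)): x=11107/3245 (≈3.4228) theta=237/1298 (≈0.1826)
|theta_initial|=0.2000 |theta_final|=237/1298 (≈0.1826) -> not increased

Answer: no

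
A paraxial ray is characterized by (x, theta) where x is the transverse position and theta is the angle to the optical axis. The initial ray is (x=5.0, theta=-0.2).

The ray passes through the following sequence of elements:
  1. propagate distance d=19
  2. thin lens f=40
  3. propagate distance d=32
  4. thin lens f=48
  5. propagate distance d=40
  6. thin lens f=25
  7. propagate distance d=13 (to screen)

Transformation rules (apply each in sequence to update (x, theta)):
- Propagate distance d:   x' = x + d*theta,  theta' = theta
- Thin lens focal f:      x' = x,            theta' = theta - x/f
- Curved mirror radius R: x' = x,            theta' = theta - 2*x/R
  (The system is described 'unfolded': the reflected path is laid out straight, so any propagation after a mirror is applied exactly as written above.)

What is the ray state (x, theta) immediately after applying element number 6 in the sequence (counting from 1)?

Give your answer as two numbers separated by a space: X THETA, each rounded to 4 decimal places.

Answer: -10.2267 0.3074

Derivation:
Initial: x=5.0000 theta=-0.2000
After 1 (propagate distance d=19): x=1.2000 theta=-0.2000
After 2 (thin lens f=40): x=1.2000 theta=-0.2300
After 3 (propagate distance d=32): x=-6.1600 theta=-0.2300
After 4 (thin lens f=48): x=-6.1600 theta=-61/600 (≈-0.1017)
After 5 (propagate distance d=40): x=-767/75 (≈-10.2267) theta=-61/600 (≈-0.1017)
After 6 (thin lens f=25): x=-767/75 (≈-10.2267) theta=0.3074
Rounded to 4 decimal places: x = -10.2267, theta = 0.3074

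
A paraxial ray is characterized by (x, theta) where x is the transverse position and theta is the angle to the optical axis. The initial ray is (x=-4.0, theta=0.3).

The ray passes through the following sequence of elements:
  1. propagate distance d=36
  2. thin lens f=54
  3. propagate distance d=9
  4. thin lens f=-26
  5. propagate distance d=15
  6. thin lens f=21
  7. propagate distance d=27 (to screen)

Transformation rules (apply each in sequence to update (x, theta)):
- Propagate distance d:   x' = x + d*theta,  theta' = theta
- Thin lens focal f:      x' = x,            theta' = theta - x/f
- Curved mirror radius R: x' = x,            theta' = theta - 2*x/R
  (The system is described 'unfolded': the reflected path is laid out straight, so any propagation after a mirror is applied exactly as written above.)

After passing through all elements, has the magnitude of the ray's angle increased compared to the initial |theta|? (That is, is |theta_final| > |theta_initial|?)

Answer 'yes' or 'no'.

Answer: no

Derivation:
Initial: x=-4.0000 theta=0.3000
After 1 (propagate distance d=36): x=6.8000 theta=0.3000
After 2 (thin lens f=54): x=6.8000 theta=47/270 (≈0.1741)
After 3 (propagate distance d=9): x=251/30 (≈8.3667) theta=47/270 (≈0.1741)
After 4 (thin lens f=-26): x=251/30 (≈8.3667) theta=3481/7020 (≈0.4959)
After 5 (propagate distance d=15): x=36983/2340 (≈15.8047) theta=3481/7020 (≈0.4959)
After 6 (thin lens f=21): x=36983/2340 (≈15.8047) theta=-3154/12285 (≈-0.2567)
After 7 (propagate distance d=27 (to screen)): x=145337/16380 (≈8.8728) theta=-3154/12285 (≈-0.2567)
|theta_initial|=0.3000 |theta_final|=3154/12285 (≈0.2567) -> not increased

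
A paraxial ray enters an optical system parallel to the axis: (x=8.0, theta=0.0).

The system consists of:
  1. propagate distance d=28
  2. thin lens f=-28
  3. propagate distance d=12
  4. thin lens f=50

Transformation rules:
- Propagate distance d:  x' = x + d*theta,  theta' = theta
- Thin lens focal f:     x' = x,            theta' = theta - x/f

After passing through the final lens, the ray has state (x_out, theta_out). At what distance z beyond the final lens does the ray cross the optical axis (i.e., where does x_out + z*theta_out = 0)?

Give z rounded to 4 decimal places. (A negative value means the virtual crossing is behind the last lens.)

Initial: x=8.0000 theta=0.0000
After 1 (propagate distance d=28): x=8.0000 theta=0.0000
After 2 (thin lens f=-28): x=8.0000 theta=2/7 (≈0.2857)
After 3 (propagate distance d=12): x=80/7 (≈11.4286) theta=2/7 (≈0.2857)
After 4 (thin lens f=50): x=80/7 (≈11.4286) theta=2/35 (≈0.0571)
z_focus = -x_out/theta_out = -(80/7)/(2/35) = -200.0000
Rounded to 4 decimal places: z = -200.0000

Answer: -200.0000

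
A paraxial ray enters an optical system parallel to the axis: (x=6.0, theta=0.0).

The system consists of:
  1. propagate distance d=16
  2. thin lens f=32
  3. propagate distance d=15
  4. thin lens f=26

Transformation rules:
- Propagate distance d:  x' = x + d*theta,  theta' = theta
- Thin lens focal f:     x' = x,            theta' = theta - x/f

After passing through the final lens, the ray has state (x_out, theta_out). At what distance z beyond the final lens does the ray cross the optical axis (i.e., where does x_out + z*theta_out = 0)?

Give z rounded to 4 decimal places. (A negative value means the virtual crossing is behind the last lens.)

Answer: 10.2791

Derivation:
Initial: x=6.0000 theta=0.0000
After 1 (propagate distance d=16): x=6.0000 theta=0.0000
After 2 (thin lens f=32): x=6.0000 theta=-0.1875
After 3 (propagate distance d=15): x=3.1875 theta=-0.1875
After 4 (thin lens f=26): x=3.1875 theta=-129/416 (≈-0.3101)
z_focus = -x_out/theta_out = -(3.1875)/(-129/416) = 442/43 ≈ 10.2791
Rounded to 4 decimal places: z = 10.2791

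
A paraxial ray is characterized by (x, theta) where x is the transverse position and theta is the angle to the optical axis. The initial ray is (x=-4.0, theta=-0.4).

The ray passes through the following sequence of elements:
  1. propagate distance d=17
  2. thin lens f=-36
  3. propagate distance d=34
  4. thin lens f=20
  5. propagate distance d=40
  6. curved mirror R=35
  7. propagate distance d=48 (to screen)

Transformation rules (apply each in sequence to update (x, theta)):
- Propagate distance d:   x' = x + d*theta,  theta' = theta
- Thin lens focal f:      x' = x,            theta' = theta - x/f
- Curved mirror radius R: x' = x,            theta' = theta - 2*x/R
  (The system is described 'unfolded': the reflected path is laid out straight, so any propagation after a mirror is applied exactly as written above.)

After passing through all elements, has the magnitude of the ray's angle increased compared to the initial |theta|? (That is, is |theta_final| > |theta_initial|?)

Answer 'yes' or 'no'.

Answer: yes

Derivation:
Initial: x=-4.0000 theta=-0.4000
After 1 (propagate distance d=17): x=-10.8000 theta=-0.4000
After 2 (thin lens f=-36): x=-10.8000 theta=-0.7000
After 3 (propagate distance d=34): x=-34.6000 theta=-0.7000
After 4 (thin lens f=20): x=-34.6000 theta=1.0300
After 5 (propagate distance d=40): x=6.6000 theta=1.0300
After 6 (curved mirror R=35): x=6.6000 theta=457/700 (≈0.6529)
After 7 (propagate distance d=48 (to screen)): x=6639/175 (≈37.9371) theta=457/700 (≈0.6529)
|theta_initial|=0.4000 |theta_final|=457/700 (≈0.6529) -> increased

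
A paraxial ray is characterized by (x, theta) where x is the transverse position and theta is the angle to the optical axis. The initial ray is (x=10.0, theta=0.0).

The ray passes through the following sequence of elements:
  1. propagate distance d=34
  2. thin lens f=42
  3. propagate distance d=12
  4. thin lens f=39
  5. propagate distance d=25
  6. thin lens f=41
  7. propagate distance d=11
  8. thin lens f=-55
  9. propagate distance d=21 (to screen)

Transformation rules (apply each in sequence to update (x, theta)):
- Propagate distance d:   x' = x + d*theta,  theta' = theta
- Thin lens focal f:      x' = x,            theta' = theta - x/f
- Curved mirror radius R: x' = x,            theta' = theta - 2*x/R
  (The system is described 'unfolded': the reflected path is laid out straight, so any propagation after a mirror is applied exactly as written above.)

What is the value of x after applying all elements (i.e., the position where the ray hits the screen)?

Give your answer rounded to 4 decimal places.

Answer: -16.9395

Derivation:
Initial: x=10.0000 theta=0.0000
After 1 (propagate distance d=34): x=10.0000 theta=0.0000
After 2 (thin lens f=42): x=10.0000 theta=-5/21 (≈-0.2381)
After 3 (propagate distance d=12): x=50/7 (≈7.1429) theta=-5/21 (≈-0.2381)
After 4 (thin lens f=39): x=50/7 (≈7.1429) theta=-115/273 (≈-0.4212)
After 5 (propagate distance d=25): x=-925/273 (≈-3.3883) theta=-115/273 (≈-0.4212)
After 6 (thin lens f=41): x=-925/273 (≈-3.3883) theta=-3790/11193 (≈-0.3386)
After 7 (propagate distance d=11): x=-79615/11193 (≈-7.1129) theta=-3790/11193 (≈-0.3386)
After 8 (thin lens f=-55): x=-79615/11193 (≈-7.1129) theta=-57613/123123 (≈-0.4679)
After 9 (propagate distance d=21 (to screen)): x=-2085638/123123 (≈-16.9395) theta=-57613/123123 (≈-0.4679)
Rounded to 4 decimal places: x = -16.9395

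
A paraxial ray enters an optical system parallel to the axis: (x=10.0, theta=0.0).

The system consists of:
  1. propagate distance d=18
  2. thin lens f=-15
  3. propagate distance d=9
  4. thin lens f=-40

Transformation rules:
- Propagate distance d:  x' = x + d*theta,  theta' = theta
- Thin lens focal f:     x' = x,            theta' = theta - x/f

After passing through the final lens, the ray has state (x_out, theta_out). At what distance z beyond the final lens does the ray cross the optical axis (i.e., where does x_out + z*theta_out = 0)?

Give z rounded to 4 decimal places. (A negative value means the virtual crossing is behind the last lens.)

Answer: -15.0000

Derivation:
Initial: x=10.0000 theta=0.0000
After 1 (propagate distance d=18): x=10.0000 theta=0.0000
After 2 (thin lens f=-15): x=10.0000 theta=2/3 (≈0.6667)
After 3 (propagate distance d=9): x=16.0000 theta=2/3 (≈0.6667)
After 4 (thin lens f=-40): x=16.0000 theta=16/15 (≈1.0667)
z_focus = -x_out/theta_out = -(16.0000)/(16/15) = -15.0000
Rounded to 4 decimal places: z = -15.0000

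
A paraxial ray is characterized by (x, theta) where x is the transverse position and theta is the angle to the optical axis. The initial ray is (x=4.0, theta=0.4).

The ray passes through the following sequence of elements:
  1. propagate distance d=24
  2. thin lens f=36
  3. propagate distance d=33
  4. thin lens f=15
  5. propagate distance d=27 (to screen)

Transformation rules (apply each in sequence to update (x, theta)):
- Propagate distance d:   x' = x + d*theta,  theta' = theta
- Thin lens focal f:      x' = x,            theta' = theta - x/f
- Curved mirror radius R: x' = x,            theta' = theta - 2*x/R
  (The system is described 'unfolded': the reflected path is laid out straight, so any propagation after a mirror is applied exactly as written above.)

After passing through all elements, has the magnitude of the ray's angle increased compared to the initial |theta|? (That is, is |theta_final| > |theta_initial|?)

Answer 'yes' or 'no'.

Answer: yes

Derivation:
Initial: x=4.0000 theta=0.4000
After 1 (propagate distance d=24): x=13.6000 theta=0.4000
After 2 (thin lens f=36): x=13.6000 theta=1/45 (≈0.0222)
After 3 (propagate distance d=33): x=43/3 (≈14.3333) theta=1/45 (≈0.0222)
After 4 (thin lens f=15): x=43/3 (≈14.3333) theta=-14/15 (≈-0.9333)
After 5 (propagate distance d=27 (to screen)): x=-163/15 (≈-10.8667) theta=-14/15 (≈-0.9333)
|theta_initial|=0.4000 |theta_final|=14/15 (≈0.9333) -> increased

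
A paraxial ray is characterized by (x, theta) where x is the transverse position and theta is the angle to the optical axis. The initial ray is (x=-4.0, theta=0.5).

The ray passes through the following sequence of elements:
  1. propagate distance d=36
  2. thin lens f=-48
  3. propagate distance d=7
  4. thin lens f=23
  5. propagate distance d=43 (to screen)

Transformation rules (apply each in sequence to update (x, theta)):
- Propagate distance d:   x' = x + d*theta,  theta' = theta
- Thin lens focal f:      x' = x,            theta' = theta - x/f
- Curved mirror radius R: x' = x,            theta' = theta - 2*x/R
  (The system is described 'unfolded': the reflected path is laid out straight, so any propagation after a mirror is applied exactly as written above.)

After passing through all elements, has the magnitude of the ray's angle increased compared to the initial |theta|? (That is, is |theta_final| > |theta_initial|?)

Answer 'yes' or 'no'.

Initial: x=-4.0000 theta=0.5000
After 1 (propagate distance d=36): x=14.0000 theta=0.5000
After 2 (thin lens f=-48): x=14.0000 theta=19/24 (≈0.7917)
After 3 (propagate distance d=7): x=469/24 (≈19.5417) theta=19/24 (≈0.7917)
After 4 (thin lens f=23): x=469/24 (≈19.5417) theta=-4/69 (≈-0.0580)
After 5 (propagate distance d=43 (to screen)): x=3137/184 (≈17.0489) theta=-4/69 (≈-0.0580)
|theta_initial|=0.5000 |theta_final|=4/69 (≈0.0580) -> not increased

Answer: no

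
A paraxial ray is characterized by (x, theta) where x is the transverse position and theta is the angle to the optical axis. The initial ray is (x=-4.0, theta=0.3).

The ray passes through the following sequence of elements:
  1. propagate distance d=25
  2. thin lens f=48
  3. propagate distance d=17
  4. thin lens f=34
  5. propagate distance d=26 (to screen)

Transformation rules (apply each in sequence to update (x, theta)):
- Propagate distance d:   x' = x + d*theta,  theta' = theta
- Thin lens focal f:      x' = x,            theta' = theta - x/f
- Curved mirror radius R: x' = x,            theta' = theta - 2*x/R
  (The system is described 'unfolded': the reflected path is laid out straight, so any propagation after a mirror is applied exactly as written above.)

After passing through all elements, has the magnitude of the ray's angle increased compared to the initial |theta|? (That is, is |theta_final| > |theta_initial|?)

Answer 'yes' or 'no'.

Answer: no

Derivation:
Initial: x=-4.0000 theta=0.3000
After 1 (propagate distance d=25): x=3.5000 theta=0.3000
After 2 (thin lens f=48): x=3.5000 theta=109/480 (≈0.2271)
After 3 (propagate distance d=17): x=3533/480 (≈7.3604) theta=109/480 (≈0.2271)
After 4 (thin lens f=34): x=3533/480 (≈7.3604) theta=173/16320 (≈0.0106)
After 5 (propagate distance d=26 (to screen)): x=2077/272 (≈7.6360) theta=173/16320 (≈0.0106)
|theta_initial|=0.3000 |theta_final|=173/16320 (≈0.0106) -> not increased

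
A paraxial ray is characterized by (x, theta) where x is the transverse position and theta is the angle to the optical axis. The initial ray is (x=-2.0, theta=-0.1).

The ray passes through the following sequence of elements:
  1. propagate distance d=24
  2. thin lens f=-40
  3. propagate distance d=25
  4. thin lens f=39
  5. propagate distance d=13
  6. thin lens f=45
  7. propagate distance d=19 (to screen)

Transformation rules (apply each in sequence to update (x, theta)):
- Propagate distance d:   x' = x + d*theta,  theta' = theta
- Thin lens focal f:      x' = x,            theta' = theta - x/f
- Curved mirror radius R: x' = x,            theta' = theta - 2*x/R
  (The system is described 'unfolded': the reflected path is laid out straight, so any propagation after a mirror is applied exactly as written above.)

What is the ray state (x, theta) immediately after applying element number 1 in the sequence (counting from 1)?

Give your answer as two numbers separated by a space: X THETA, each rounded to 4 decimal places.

Answer: -4.4000 -0.1000

Derivation:
Initial: x=-2.0000 theta=-0.1000
After 1 (propagate distance d=24): x=-4.4000 theta=-0.1000
Rounded to 4 decimal places: x = -4.4000, theta = -0.1000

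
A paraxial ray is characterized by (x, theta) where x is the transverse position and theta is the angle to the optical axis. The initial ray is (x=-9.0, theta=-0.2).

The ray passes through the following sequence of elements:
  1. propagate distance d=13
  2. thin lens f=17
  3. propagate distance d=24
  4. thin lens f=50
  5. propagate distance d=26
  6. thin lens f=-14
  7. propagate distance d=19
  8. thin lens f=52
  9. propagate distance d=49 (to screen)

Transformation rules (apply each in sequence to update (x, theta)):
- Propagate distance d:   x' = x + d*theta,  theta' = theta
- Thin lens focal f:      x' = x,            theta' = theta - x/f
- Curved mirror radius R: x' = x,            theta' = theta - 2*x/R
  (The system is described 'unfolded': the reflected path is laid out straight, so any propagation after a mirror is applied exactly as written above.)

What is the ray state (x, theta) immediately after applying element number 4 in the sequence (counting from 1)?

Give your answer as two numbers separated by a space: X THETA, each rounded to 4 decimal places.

Answer: -0.0235 0.4828

Derivation:
Initial: x=-9.0000 theta=-0.2000
After 1 (propagate distance d=13): x=-11.6000 theta=-0.2000
After 2 (thin lens f=17): x=-11.6000 theta=41/85 (≈0.4824)
After 3 (propagate distance d=24): x=-2/85 (≈-0.0235) theta=41/85 (≈0.4824)
After 4 (thin lens f=50): x=-2/85 (≈-0.0235) theta=1026/2125 (≈0.4828)
Rounded to 4 decimal places: x = -0.0235, theta = 0.4828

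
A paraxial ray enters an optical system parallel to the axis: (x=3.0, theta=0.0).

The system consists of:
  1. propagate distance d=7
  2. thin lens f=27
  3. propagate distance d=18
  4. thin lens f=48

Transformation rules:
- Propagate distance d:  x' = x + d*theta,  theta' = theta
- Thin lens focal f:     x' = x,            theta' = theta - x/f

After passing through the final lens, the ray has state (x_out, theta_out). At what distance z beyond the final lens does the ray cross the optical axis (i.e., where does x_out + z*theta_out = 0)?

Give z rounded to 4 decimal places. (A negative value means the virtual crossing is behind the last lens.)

Initial: x=3.0000 theta=0.0000
After 1 (propagate distance d=7): x=3.0000 theta=0.0000
After 2 (thin lens f=27): x=3.0000 theta=-1/9 (≈-0.1111)
After 3 (propagate distance d=18): x=1.0000 theta=-1/9 (≈-0.1111)
After 4 (thin lens f=48): x=1.0000 theta=-19/144 (≈-0.1319)
z_focus = -x_out/theta_out = -(1.0000)/(-19/144) = 144/19 ≈ 7.5789
Rounded to 4 decimal places: z = 7.5789

Answer: 7.5789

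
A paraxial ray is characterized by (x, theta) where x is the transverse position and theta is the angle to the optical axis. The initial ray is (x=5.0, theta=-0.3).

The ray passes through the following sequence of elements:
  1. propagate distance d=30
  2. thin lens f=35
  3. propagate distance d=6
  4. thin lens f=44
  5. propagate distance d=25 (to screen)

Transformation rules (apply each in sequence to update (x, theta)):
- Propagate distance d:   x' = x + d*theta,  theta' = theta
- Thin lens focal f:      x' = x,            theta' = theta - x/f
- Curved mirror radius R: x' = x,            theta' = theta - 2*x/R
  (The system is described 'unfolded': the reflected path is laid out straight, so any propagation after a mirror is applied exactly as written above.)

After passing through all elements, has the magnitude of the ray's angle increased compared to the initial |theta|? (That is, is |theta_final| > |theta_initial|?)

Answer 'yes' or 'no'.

Initial: x=5.0000 theta=-0.3000
After 1 (propagate distance d=30): x=-4.0000 theta=-0.3000
After 2 (thin lens f=35): x=-4.0000 theta=-13/70 (≈-0.1857)
After 3 (propagate distance d=6): x=-179/35 (≈-5.1143) theta=-13/70 (≈-0.1857)
After 4 (thin lens f=44): x=-179/35 (≈-5.1143) theta=-107/1540 (≈-0.0695)
After 5 (propagate distance d=25 (to screen)): x=-10551/1540 (≈-6.8513) theta=-107/1540 (≈-0.0695)
|theta_initial|=0.3000 |theta_final|=107/1540 (≈0.0695) -> not increased

Answer: no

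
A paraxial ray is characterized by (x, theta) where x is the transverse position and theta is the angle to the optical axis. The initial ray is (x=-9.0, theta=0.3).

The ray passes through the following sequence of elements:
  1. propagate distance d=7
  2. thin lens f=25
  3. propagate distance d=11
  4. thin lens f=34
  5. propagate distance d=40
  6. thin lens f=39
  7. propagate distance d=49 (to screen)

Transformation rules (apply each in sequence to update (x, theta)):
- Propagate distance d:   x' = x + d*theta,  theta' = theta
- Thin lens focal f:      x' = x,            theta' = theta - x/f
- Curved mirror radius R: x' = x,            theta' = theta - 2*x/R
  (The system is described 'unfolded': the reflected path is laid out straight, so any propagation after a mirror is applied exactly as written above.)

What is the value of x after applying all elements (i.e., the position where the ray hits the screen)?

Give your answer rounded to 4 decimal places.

Answer: 23.1036

Derivation:
Initial: x=-9.0000 theta=0.3000
After 1 (propagate distance d=7): x=-6.9000 theta=0.3000
After 2 (thin lens f=25): x=-6.9000 theta=0.5760
After 3 (propagate distance d=11): x=-0.5640 theta=0.5760
After 4 (thin lens f=34): x=-0.5640 theta=5037/8500 (≈0.5926)
After 5 (propagate distance d=40): x=98343/4250 (≈23.1395) theta=5037/8500 (≈0.5926)
After 6 (thin lens f=39): x=98343/4250 (≈23.1395) theta=-81/110500 (≈-0.0007)
After 7 (propagate distance d=49 (to screen)): x=2552949/110500 (≈23.1036) theta=-81/110500 (≈-0.0007)
Rounded to 4 decimal places: x = 23.1036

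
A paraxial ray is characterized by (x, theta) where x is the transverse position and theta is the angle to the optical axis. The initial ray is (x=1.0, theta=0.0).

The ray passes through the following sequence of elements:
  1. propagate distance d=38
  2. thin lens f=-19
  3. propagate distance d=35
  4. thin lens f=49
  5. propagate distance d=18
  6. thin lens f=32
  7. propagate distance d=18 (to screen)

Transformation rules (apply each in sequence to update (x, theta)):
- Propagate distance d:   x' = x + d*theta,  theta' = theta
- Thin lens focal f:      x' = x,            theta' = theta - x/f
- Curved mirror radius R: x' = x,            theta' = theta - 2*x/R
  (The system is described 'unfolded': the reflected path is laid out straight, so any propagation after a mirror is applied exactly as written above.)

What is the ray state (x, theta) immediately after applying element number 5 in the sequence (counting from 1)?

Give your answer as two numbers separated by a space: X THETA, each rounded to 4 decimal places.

Initial: x=1.0000 theta=0.0000
After 1 (propagate distance d=38): x=1.0000 theta=0.0000
After 2 (thin lens f=-19): x=1.0000 theta=1/19 (≈0.0526)
After 3 (propagate distance d=35): x=54/19 (≈2.8421) theta=1/19 (≈0.0526)
After 4 (thin lens f=49): x=54/19 (≈2.8421) theta=-5/931 (≈-0.0054)
After 5 (propagate distance d=18): x=2556/931 (≈2.7454) theta=-5/931 (≈-0.0054)
Rounded to 4 decimal places: x = 2.7454, theta = -0.0054

Answer: 2.7454 -0.0054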